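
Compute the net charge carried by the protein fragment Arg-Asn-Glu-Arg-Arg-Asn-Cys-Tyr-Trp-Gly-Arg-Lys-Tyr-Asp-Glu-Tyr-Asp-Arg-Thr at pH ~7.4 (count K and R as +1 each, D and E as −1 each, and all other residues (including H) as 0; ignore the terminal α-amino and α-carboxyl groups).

+2

Positive (K, R): Arg1, Arg4, Arg5, Arg11, Lys12, Arg18 → +6.
Negative (D, E): Glu3, Asp14, Glu15, Asp17 → −4.
Net charge = (+6) + (−4) = +2.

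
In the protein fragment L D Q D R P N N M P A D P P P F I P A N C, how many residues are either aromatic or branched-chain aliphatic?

3

Aromatic: F, W, Y. Branched-chain aliphatic: I, L, V.
Aromatic residues here: F16 (1).
Branched-chain aliphatic residues here: L1, I17 (2).
The two groups share no amino acid, so total = 1 + 2 = 3.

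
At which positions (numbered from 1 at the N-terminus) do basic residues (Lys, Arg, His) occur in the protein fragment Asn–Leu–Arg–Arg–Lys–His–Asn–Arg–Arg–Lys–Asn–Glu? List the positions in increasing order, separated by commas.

Matching residues: Arg3, Arg4, Lys5, His6, Arg8, Arg9, Lys10.

3, 4, 5, 6, 8, 9, 10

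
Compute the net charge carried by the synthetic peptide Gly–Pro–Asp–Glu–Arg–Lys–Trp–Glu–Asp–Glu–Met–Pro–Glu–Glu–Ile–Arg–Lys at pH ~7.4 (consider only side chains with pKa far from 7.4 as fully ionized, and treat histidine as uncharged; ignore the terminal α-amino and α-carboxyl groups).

The side chains ionized at physiological pH are Lys/Arg (+1) and Asp/Glu (−1); with His treated as neutral, nothing else contributes.
Positive (K, R): Arg5, Lys6, Arg16, Lys17 → +4.
Negative (D, E): Asp3, Glu4, Glu8, Asp9, Glu10, Glu13, Glu14 → −7.
Net charge = (+4) + (−7) = −3.

-3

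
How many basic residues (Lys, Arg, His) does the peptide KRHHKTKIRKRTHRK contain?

12

Matching residues: K1, R2, H3, H4, K5, K7, R9, K10, R11, H13, R14, K15.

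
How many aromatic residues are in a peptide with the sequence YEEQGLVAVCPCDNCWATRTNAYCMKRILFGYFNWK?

7

F, W, and Y each carry an aromatic ring on the side chain.
Matching residues: Y1, W16, Y23, F30, Y32, F33, W35.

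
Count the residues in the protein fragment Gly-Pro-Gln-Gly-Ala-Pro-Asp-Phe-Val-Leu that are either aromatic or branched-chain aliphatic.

3

Aromatic: F, W, Y. Branched-chain aliphatic: I, L, V.
Aromatic residues here: Phe8 (1).
Branched-chain aliphatic residues here: Val9, Leu10 (2).
The two groups share no amino acid, so total = 1 + 2 = 3.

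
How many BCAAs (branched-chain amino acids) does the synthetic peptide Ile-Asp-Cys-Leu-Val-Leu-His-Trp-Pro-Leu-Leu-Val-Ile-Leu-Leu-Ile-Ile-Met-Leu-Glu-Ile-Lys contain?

14

Valine (V), leucine (L), and isoleucine (I) are the branched-chain amino acids.
Matching residues: Ile1, Leu4, Val5, Leu6, Leu10, Leu11, Val12, Ile13, Leu14, Leu15, Ile16, Ile17, Leu19, Ile21.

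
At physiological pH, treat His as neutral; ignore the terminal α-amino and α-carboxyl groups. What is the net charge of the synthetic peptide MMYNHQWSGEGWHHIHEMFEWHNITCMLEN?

At pH ~7.4 the Lys and Arg side chains are protonated (+1), the Asp and Glu side chains are deprotonated (−1), and with His taken as neutral all other side chains carry no charge.
Positive (K, R): none → +0.
Negative (D, E): E10, E17, E20, E29 → −4.
Net charge = (+0) + (−4) = −4.

-4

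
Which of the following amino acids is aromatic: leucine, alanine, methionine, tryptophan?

tryptophan

F, W, and Y each carry an aromatic ring on the side chain.
Of the listed options, only tryptophan belongs to this group.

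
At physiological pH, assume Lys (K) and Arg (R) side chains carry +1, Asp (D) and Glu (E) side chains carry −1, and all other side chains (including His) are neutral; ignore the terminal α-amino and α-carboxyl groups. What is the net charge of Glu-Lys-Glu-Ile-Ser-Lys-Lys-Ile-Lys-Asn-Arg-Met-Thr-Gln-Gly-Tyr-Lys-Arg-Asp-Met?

+4

Positive (K, R): Lys2, Lys6, Lys7, Lys9, Arg11, Lys17, Arg18 → +7.
Negative (D, E): Glu1, Glu3, Asp19 → −3.
Net charge = (+7) + (−3) = +4.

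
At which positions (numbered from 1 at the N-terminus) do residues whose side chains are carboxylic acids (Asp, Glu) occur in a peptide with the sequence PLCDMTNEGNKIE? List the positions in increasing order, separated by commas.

Matching residues: D4, E8, E13.

4, 8, 13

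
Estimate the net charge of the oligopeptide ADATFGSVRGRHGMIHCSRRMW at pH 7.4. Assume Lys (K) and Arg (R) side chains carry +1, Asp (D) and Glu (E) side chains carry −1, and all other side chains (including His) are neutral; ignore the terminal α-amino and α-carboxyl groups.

Positive (K, R): R9, R11, R19, R20 → +4.
Negative (D, E): D2 → −1.
Net charge = (+4) + (−1) = +3.

+3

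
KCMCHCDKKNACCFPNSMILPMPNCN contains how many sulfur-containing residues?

9

The sulfur-bearing residues are cysteine (–SH) and methionine (–S–CH₃).
Matching residues: C2, M3, C4, C6, C12, C13, M18, M22, C25.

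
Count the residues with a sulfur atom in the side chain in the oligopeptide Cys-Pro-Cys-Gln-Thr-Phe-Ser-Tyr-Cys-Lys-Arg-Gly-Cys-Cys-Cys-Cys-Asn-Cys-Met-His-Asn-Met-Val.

Cysteine (C, thiol) and methionine (M, thioether) are the two sulfur-containing amino acids.
Matching residues: Cys1, Cys3, Cys9, Cys13, Cys14, Cys15, Cys16, Cys18, Met19, Met22.

10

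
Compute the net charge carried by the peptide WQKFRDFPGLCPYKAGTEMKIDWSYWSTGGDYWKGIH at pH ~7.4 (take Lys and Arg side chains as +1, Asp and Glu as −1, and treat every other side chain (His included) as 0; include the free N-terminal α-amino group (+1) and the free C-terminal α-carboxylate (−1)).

Positive (K, R): K3, R5, K14, K20, K34 → +5.
Negative (D, E): D6, E18, D22, D31 → −4.
The N-terminus (+1) and C-terminus (−1) cancel.
Net charge = (+5) + (−4) = +1.

+1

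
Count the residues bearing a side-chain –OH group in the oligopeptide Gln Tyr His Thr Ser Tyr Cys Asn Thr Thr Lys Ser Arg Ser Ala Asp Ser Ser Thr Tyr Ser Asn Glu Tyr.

S, T, and Y are the three residues with a side-chain hydroxyl.
Matching residues: Tyr2, Thr4, Ser5, Tyr6, Thr9, Thr10, Ser12, Ser14, Ser17, Ser18, Thr19, Tyr20, Ser21, Tyr24.

14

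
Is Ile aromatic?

Phenylalanine (F), tryptophan (W), and tyrosine (Y) have aromatic ring side chains.
Isoleucine is not in this group.

No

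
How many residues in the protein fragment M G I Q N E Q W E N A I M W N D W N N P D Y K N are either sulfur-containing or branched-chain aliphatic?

4

Sulfur-containing: C, M. Branched-chain aliphatic: I, L, V.
Sulfur-containing residues here: M1, M13 (2).
Branched-chain aliphatic residues here: I3, I12 (2).
The two groups share no amino acid, so total = 2 + 2 = 4.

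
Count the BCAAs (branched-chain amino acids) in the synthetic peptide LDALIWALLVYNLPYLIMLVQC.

11

The BCAAs are Val, Leu, and Ile — aliphatic side chains with a branch point.
Matching residues: L1, L4, I5, L8, L9, V10, L13, L16, I17, L19, V20.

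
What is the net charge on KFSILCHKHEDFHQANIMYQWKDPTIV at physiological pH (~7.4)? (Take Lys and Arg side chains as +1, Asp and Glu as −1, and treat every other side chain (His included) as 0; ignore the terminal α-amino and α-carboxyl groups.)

0

Positive (K, R): K1, K8, K22 → +3.
Negative (D, E): E10, D11, D23 → −3.
Net charge = (+3) + (−3) = 0.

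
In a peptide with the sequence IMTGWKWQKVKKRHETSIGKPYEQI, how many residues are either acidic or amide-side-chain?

Acidic: D, E. Amide-side-chain: N, Q.
Acidic residues here: E15, E23 (2).
Amide-side-chain residues here: Q8, Q24 (2).
The two groups share no amino acid, so total = 2 + 2 = 4.

4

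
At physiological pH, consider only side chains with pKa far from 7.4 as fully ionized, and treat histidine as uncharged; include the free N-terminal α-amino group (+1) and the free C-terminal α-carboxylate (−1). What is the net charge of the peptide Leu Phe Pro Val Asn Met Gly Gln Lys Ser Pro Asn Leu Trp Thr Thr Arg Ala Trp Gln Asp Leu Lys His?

At pH ~7.4 the Lys and Arg side chains are protonated (+1), the Asp and Glu side chains are deprotonated (−1), and with His taken as neutral all other side chains carry no charge.
Positive (K, R): Lys9, Arg17, Lys23 → +3.
Negative (D, E): Asp21 → −1.
The N-terminus (+1) and C-terminus (−1) cancel.
Net charge = (+3) + (−1) = +2.

+2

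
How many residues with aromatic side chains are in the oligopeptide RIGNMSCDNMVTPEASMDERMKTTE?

0

Phenylalanine (F), tryptophan (W), and tyrosine (Y) have aromatic ring side chains.
None of the 25 residues belong to this group.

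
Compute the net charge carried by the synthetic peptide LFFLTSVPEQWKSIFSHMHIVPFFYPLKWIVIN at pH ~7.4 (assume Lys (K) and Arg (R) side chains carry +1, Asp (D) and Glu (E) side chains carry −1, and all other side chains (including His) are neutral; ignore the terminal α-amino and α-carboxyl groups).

Positive (K, R): K12, K28 → +2.
Negative (D, E): E9 → −1.
Net charge = (+2) + (−1) = +1.

+1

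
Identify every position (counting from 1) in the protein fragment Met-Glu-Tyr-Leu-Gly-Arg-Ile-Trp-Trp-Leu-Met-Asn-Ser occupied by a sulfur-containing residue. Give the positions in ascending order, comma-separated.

1, 11

The sulfur-bearing residues are cysteine (–SH) and methionine (–S–CH₃).
Matching residues: Met1, Met11.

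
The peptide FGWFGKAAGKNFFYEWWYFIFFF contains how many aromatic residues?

13

F, W, and Y each carry an aromatic ring on the side chain.
Matching residues: F1, W3, F4, F12, F13, Y14, W16, W17, Y18, F19, F21, F22, F23.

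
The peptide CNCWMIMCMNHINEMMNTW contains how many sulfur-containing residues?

Only Cys (C) and Met (M) have a sulfur atom in the side chain.
Matching residues: C1, C3, M5, M7, C8, M9, M15, M16.

8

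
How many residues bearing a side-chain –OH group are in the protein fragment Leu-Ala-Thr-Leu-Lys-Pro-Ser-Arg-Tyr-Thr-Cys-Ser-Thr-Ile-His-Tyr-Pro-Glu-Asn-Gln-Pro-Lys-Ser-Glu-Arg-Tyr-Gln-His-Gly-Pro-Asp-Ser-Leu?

10

Serine (S), threonine (T), and tyrosine (Y) each carry a hydroxyl group on the side chain.
Matching residues: Thr3, Ser7, Tyr9, Thr10, Ser12, Thr13, Tyr16, Ser23, Tyr26, Ser32.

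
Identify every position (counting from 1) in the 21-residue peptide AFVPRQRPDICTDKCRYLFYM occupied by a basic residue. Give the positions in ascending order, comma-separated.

5, 7, 14, 16

K, R, and H are the three residues with basic side chains (ε-amine, guanidinium, and imidazole respectively).
Matching residues: R5, R7, K14, R16.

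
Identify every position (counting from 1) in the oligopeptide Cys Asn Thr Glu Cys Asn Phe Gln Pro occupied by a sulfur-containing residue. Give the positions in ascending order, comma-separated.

1, 5

Cysteine (C, thiol) and methionine (M, thioether) are the two sulfur-containing amino acids.
Matching residues: Cys1, Cys5.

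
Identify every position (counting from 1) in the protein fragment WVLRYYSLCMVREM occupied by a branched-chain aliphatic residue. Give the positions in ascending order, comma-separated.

2, 3, 8, 11

Valine (V), leucine (L), and isoleucine (I) are the branched-chain amino acids.
Matching residues: V2, L3, L8, V11.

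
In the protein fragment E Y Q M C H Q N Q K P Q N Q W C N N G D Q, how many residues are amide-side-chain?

10

Asparagine (N) and glutamine (Q) have uncharged amide side chains.
Matching residues: Q3, Q7, N8, Q9, Q12, N13, Q14, N17, N18, Q21.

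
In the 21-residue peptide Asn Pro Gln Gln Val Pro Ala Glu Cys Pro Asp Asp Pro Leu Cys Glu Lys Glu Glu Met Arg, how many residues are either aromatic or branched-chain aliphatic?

2

Aromatic: F, W, Y. Branched-chain aliphatic: I, L, V.
Aromatic residues here: none (0).
Branched-chain aliphatic residues here: Val5, Leu14 (2).
The two groups share no amino acid, so total = 0 + 2 = 2.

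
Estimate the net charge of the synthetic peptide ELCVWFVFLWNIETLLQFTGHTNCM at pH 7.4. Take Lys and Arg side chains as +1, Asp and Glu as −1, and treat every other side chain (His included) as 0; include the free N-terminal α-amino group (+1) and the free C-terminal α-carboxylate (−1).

Positive (K, R): none → +0.
Negative (D, E): E1, E13 → −2.
The N-terminus (+1) and C-terminus (−1) cancel.
Net charge = (+0) + (−2) = −2.

-2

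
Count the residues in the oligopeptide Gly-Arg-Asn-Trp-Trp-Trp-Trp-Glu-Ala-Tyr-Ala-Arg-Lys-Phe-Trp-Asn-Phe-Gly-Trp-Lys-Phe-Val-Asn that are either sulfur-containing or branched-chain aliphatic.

Sulfur-containing: C, M. Branched-chain aliphatic: I, L, V.
Sulfur-containing residues here: none (0).
Branched-chain aliphatic residues here: Val22 (1).
The two groups share no amino acid, so total = 0 + 1 = 1.

1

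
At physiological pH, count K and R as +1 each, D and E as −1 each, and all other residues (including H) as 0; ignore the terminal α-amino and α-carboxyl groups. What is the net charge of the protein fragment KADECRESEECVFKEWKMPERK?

Positive (K, R): K1, R6, K14, K17, R21, K22 → +6.
Negative (D, E): D3, E4, E7, E9, E10, E15, E20 → −7.
Net charge = (+6) + (−7) = −1.

-1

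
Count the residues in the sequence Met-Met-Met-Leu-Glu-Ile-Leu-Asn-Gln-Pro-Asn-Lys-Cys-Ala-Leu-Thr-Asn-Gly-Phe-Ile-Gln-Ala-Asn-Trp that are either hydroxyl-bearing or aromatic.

Hydroxyl-bearing: S, T, Y. Aromatic: F, W, Y.
Hydroxyl-bearing residues here: Thr16 (1).
Aromatic residues here: Phe19, Trp24 (2).
(Y belongs to both groups, but none appear in this sequence.) Total = 1 + 2 = 3.

3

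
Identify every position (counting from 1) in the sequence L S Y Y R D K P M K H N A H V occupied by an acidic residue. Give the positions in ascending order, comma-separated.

Only D (aspartate) and E (glutamate) carry a side-chain carboxylic acid.
Matching residues: D6.

6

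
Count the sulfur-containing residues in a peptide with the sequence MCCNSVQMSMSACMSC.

8

Cysteine (C, thiol) and methionine (M, thioether) are the two sulfur-containing amino acids.
Matching residues: M1, C2, C3, M8, M10, C13, M14, C16.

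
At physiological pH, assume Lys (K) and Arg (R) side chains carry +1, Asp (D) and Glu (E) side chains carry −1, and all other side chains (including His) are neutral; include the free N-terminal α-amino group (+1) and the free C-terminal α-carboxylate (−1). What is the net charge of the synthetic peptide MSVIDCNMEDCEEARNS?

Positive (K, R): R15 → +1.
Negative (D, E): D5, E9, D10, E12, E13 → −5.
The N-terminus (+1) and C-terminus (−1) cancel.
Net charge = (+1) + (−5) = −4.

-4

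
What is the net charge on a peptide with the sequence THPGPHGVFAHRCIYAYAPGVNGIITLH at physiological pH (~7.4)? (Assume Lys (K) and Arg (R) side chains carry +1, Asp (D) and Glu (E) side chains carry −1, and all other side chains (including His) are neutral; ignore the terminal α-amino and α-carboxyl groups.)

+1

Positive (K, R): R12 → +1.
Negative (D, E): none → −0.
Net charge = (+1) + (−0) = +1.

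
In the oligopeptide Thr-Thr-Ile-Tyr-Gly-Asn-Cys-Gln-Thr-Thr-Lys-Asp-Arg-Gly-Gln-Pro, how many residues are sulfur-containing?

1

The sulfur-bearing residues are cysteine (–SH) and methionine (–S–CH₃).
Matching residues: Cys7.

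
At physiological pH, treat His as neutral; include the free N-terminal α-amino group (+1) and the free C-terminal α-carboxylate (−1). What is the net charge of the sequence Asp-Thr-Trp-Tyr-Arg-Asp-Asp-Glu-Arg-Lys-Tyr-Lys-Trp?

0

At pH ~7.4 the Lys and Arg side chains are protonated (+1), the Asp and Glu side chains are deprotonated (−1), and with His taken as neutral all other side chains carry no charge.
Positive (K, R): Arg5, Arg9, Lys10, Lys12 → +4.
Negative (D, E): Asp1, Asp6, Asp7, Glu8 → −4.
The N-terminus (+1) and C-terminus (−1) cancel.
Net charge = (+4) + (−4) = 0.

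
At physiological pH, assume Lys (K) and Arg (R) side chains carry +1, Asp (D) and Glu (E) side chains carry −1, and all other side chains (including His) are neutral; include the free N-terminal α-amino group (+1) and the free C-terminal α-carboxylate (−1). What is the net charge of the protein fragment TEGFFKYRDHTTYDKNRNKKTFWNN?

+3

Positive (K, R): K6, R8, K15, R17, K19, K20 → +6.
Negative (D, E): E2, D9, D14 → −3.
The N-terminus (+1) and C-terminus (−1) cancel.
Net charge = (+6) + (−3) = +3.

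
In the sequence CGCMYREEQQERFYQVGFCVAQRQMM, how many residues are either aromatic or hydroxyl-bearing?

4

Aromatic: F, W, Y. Hydroxyl-bearing: S, T, Y.
Aromatic residues here: Y5, F13, Y14, F18 (4).
Hydroxyl-bearing residues here: Y5, Y14 (2).
Y is in both groups, so the 2 Y residues must not be double-counted.
Total = 4 + 2 − 2 = 4.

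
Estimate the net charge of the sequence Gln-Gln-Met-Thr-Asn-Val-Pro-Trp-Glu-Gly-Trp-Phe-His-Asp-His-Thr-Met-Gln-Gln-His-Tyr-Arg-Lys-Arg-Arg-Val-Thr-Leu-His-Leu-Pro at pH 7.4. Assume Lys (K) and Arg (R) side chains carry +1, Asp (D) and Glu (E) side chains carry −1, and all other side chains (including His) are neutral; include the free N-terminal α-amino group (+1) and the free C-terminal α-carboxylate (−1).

Positive (K, R): Arg22, Lys23, Arg24, Arg25 → +4.
Negative (D, E): Glu9, Asp14 → −2.
The N-terminus (+1) and C-terminus (−1) cancel.
Net charge = (+4) + (−2) = +2.

+2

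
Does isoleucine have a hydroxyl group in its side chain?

Serine (S), threonine (T), and tyrosine (Y) each carry a hydroxyl group on the side chain.
Isoleucine is not in this group.

No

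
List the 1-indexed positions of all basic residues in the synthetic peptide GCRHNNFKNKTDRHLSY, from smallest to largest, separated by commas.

K, R, and H are the three residues with basic side chains (ε-amine, guanidinium, and imidazole respectively).
Matching residues: R3, H4, K8, K10, R13, H14.

3, 4, 8, 10, 13, 14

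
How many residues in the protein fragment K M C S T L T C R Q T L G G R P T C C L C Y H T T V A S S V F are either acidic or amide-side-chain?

Acidic: D, E. Amide-side-chain: N, Q.
Acidic residues here: none (0).
Amide-side-chain residues here: Q10 (1).
The two groups share no amino acid, so total = 0 + 1 = 1.

1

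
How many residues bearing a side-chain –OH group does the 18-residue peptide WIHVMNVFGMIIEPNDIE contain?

The –OH-bearing residues are Ser, Thr (aliphatic alcohols), and Tyr (phenol).
None of the 18 residues belong to this group.

0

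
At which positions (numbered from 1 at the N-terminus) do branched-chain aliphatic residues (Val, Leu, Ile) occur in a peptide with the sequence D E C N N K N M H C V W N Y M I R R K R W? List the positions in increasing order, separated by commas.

Matching residues: V11, I16.

11, 16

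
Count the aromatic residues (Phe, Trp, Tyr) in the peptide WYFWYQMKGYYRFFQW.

Matching residues: W1, Y2, F3, W4, Y5, Y10, Y11, F13, F14, W16.

10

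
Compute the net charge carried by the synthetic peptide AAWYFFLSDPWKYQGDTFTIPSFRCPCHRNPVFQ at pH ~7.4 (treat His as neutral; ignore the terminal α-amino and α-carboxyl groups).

At pH ~7.4 the Lys and Arg side chains are protonated (+1), the Asp and Glu side chains are deprotonated (−1), and with His taken as neutral all other side chains carry no charge.
Positive (K, R): K12, R24, R29 → +3.
Negative (D, E): D9, D16 → −2.
Net charge = (+3) + (−2) = +1.

+1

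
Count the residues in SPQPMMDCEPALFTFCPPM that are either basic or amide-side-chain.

1

Basic: H, K, R. Amide-side-chain: N, Q.
Basic residues here: none (0).
Amide-side-chain residues here: Q3 (1).
The two groups share no amino acid, so total = 0 + 1 = 1.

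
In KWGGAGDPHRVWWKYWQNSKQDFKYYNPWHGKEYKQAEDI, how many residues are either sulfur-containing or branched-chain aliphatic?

Sulfur-containing: C, M. Branched-chain aliphatic: I, L, V.
Sulfur-containing residues here: none (0).
Branched-chain aliphatic residues here: V11, I40 (2).
The two groups share no amino acid, so total = 0 + 2 = 2.

2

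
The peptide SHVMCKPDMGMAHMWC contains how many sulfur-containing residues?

Only Cys (C) and Met (M) have a sulfur atom in the side chain.
Matching residues: M4, C5, M9, M11, M14, C16.

6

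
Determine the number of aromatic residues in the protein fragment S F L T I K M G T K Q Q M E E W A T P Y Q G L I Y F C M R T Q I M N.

F, W, and Y each carry an aromatic ring on the side chain.
Matching residues: F2, W16, Y20, Y25, F26.

5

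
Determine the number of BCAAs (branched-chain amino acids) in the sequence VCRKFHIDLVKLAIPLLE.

8

Valine (V), leucine (L), and isoleucine (I) are the branched-chain amino acids.
Matching residues: V1, I7, L9, V10, L12, I14, L16, L17.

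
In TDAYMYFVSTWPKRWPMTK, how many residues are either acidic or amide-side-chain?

1

Acidic: D, E. Amide-side-chain: N, Q.
Acidic residues here: D2 (1).
Amide-side-chain residues here: none (0).
The two groups share no amino acid, so total = 1 + 0 = 1.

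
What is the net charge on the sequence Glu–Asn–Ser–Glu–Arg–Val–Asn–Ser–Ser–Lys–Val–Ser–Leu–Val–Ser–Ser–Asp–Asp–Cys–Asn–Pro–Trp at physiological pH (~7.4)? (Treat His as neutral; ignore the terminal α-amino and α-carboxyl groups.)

-2

At pH ~7.4 the Lys and Arg side chains are protonated (+1), the Asp and Glu side chains are deprotonated (−1), and with His taken as neutral all other side chains carry no charge.
Positive (K, R): Arg5, Lys10 → +2.
Negative (D, E): Glu1, Glu4, Asp17, Asp18 → −4.
Net charge = (+2) + (−4) = −2.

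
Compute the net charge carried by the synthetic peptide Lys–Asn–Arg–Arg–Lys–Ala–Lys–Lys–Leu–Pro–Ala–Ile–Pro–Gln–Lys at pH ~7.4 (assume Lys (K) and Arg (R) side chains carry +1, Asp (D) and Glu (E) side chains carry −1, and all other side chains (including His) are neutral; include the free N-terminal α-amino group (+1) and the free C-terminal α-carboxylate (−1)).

Positive (K, R): Lys1, Arg3, Arg4, Lys5, Lys7, Lys8, Lys15 → +7.
Negative (D, E): none → −0.
The N-terminus (+1) and C-terminus (−1) cancel.
Net charge = (+7) + (−0) = +7.

+7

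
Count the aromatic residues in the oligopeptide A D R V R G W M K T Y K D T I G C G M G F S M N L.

3

The aromatic amino acids are Phe (F, benzyl), Trp (W, indole), and Tyr (Y, phenol).
Matching residues: W7, Y11, F21.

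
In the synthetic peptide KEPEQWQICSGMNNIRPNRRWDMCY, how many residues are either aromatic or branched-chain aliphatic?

Aromatic: F, W, Y. Branched-chain aliphatic: I, L, V.
Aromatic residues here: W6, W21, Y25 (3).
Branched-chain aliphatic residues here: I8, I15 (2).
The two groups share no amino acid, so total = 3 + 2 = 5.

5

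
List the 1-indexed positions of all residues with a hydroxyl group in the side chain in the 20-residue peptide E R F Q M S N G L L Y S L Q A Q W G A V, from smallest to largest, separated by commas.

S, T, and Y are the three residues with a side-chain hydroxyl.
Matching residues: S6, Y11, S12.

6, 11, 12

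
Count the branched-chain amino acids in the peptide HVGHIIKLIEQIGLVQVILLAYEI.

13

The BCAAs are Val, Leu, and Ile — aliphatic side chains with a branch point.
Matching residues: V2, I5, I6, L8, I9, I12, L14, V15, V17, I18, L19, L20, I24.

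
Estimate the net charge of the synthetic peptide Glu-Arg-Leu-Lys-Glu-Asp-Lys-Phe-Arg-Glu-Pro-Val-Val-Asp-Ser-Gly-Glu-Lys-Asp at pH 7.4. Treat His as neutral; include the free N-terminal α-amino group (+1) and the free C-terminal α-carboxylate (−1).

-2

The side chains ionized at physiological pH are Lys/Arg (+1) and Asp/Glu (−1); with His treated as neutral, nothing else contributes.
Positive (K, R): Arg2, Lys4, Lys7, Arg9, Lys18 → +5.
Negative (D, E): Glu1, Glu5, Asp6, Glu10, Asp14, Glu17, Asp19 → −7.
The N-terminus (+1) and C-terminus (−1) cancel.
Net charge = (+5) + (−7) = −2.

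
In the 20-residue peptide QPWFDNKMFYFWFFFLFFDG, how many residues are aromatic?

Phenylalanine (F), tryptophan (W), and tyrosine (Y) have aromatic ring side chains.
Matching residues: W3, F4, F9, Y10, F11, W12, F13, F14, F15, F17, F18.

11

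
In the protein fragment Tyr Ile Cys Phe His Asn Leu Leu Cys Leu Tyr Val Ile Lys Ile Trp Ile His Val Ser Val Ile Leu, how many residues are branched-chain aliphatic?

12

The BCAAs are Val, Leu, and Ile — aliphatic side chains with a branch point.
Matching residues: Ile2, Leu7, Leu8, Leu10, Val12, Ile13, Ile15, Ile17, Val19, Val21, Ile22, Leu23.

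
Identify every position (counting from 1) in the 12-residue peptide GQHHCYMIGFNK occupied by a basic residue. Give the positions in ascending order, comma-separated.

3, 4, 12

Lysine (K), arginine (R), and histidine (H) have basic, nitrogen-containing side chains.
Matching residues: H3, H4, K12.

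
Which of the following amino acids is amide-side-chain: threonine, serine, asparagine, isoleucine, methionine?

asparagine

Asparagine (N) and glutamine (Q) have uncharged amide side chains.
Of the listed options, only asparagine belongs to this group.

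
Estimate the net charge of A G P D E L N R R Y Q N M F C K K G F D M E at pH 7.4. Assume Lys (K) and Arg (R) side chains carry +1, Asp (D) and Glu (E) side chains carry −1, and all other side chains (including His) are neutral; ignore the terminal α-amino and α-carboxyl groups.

Positive (K, R): R8, R9, K16, K17 → +4.
Negative (D, E): D4, E5, D20, E22 → −4.
Net charge = (+4) + (−4) = 0.

0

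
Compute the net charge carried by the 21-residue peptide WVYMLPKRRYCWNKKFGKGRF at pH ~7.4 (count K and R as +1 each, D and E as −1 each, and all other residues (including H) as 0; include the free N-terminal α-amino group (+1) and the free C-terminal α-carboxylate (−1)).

+7

Positive (K, R): K7, R8, R9, K14, K15, K18, R20 → +7.
Negative (D, E): none → −0.
The N-terminus (+1) and C-terminus (−1) cancel.
Net charge = (+7) + (−0) = +7.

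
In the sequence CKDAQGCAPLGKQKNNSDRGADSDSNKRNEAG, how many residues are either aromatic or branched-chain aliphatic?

Aromatic: F, W, Y. Branched-chain aliphatic: I, L, V.
Aromatic residues here: none (0).
Branched-chain aliphatic residues here: L10 (1).
The two groups share no amino acid, so total = 0 + 1 = 1.

1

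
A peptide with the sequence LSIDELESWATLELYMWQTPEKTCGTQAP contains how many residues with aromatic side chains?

3

The aromatic amino acids are Phe (F, benzyl), Trp (W, indole), and Tyr (Y, phenol).
Matching residues: W9, Y15, W17.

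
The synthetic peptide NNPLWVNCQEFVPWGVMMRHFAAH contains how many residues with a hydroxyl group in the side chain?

S, T, and Y are the three residues with a side-chain hydroxyl.
None of the 24 residues belong to this group.

0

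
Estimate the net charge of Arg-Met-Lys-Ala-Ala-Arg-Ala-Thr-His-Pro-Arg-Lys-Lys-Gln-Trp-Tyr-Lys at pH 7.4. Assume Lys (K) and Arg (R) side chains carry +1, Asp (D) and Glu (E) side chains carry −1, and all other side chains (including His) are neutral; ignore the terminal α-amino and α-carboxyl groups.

+7

Positive (K, R): Arg1, Lys3, Arg6, Arg11, Lys12, Lys13, Lys17 → +7.
Negative (D, E): none → −0.
Net charge = (+7) + (−0) = +7.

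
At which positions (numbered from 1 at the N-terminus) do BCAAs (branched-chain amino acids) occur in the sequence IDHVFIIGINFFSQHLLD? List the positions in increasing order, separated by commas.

The BCAAs are Val, Leu, and Ile — aliphatic side chains with a branch point.
Matching residues: I1, V4, I6, I7, I9, L16, L17.

1, 4, 6, 7, 9, 16, 17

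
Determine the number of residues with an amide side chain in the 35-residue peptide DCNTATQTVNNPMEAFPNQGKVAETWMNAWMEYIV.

7

Only N (asparagine) and Q (glutamine) carry a side-chain carboxamide.
Matching residues: N3, Q7, N10, N11, N18, Q19, N28.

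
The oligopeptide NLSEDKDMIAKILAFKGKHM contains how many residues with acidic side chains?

Aspartate (D) and glutamate (E) have carboxylic-acid side chains and are the acidic amino acids.
Matching residues: E4, D5, D7.

3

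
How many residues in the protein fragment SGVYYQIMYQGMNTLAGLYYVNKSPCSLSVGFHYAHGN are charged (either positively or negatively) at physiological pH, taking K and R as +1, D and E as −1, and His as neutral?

Charged side chains at pH ~7.4: K, R (positive); D, E (negative).
Matching residues: K23.

1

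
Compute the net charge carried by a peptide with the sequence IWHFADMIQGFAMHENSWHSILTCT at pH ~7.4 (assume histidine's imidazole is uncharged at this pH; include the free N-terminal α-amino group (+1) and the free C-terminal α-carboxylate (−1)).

The side chains ionized at physiological pH are Lys/Arg (+1) and Asp/Glu (−1); with His treated as neutral, nothing else contributes.
Positive (K, R): none → +0.
Negative (D, E): D6, E15 → −2.
The N-terminus (+1) and C-terminus (−1) cancel.
Net charge = (+0) + (−2) = −2.

-2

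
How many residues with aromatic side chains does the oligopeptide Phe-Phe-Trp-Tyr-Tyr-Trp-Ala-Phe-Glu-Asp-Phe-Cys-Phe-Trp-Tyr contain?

11

F, W, and Y each carry an aromatic ring on the side chain.
Matching residues: Phe1, Phe2, Trp3, Tyr4, Tyr5, Trp6, Phe8, Phe11, Phe13, Trp14, Tyr15.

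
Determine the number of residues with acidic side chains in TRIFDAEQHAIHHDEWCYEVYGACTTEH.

6

Aspartate (D) and glutamate (E) have carboxylic-acid side chains and are the acidic amino acids.
Matching residues: D5, E7, D14, E15, E19, E27.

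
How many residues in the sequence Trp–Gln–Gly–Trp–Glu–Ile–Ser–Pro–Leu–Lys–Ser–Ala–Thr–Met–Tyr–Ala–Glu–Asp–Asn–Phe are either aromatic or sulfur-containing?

5

Aromatic: F, W, Y. Sulfur-containing: C, M.
Aromatic residues here: Trp1, Trp4, Tyr15, Phe20 (4).
Sulfur-containing residues here: Met14 (1).
The two groups share no amino acid, so total = 4 + 1 = 5.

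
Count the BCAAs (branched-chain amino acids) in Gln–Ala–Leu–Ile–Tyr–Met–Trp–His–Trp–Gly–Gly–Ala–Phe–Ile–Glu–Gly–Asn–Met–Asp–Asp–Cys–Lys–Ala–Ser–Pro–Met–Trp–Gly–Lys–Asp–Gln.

3

The BCAAs are Val, Leu, and Ile — aliphatic side chains with a branch point.
Matching residues: Leu3, Ile4, Ile14.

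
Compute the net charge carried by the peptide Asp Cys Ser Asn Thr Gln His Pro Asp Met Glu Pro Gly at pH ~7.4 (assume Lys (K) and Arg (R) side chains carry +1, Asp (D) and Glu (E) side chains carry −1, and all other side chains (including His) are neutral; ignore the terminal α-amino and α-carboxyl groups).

Positive (K, R): none → +0.
Negative (D, E): Asp1, Asp9, Glu11 → −3.
Net charge = (+0) + (−3) = −3.

-3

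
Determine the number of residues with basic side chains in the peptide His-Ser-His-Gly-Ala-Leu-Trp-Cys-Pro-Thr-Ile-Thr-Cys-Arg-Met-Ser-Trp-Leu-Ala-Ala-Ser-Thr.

3

The basic amino acids are Lys (K), Arg (R), and His (H).
Matching residues: His1, His3, Arg14.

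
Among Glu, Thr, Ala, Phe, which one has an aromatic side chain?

Phe

Phenylalanine (F), tryptophan (W), and tyrosine (Y) have aromatic ring side chains.
Of the listed options, only Phe belongs to this group.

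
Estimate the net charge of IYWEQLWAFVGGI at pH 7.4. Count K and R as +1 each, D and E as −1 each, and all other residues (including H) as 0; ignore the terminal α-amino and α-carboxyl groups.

Positive (K, R): none → +0.
Negative (D, E): E4 → −1.
Net charge = (+0) + (−1) = −1.

-1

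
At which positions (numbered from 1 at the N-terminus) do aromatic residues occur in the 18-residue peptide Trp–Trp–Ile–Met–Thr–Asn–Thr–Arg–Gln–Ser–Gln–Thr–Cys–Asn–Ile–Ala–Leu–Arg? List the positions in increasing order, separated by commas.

Phenylalanine (F), tryptophan (W), and tyrosine (Y) have aromatic ring side chains.
Matching residues: Trp1, Trp2.

1, 2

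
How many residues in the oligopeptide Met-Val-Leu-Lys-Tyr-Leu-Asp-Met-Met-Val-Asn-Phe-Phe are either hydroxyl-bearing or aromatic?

3

Hydroxyl-bearing: S, T, Y. Aromatic: F, W, Y.
Hydroxyl-bearing residues here: Tyr5 (1).
Aromatic residues here: Tyr5, Phe12, Phe13 (3).
Y is in both groups, so the 1 Y residue must not be double-counted.
Total = 1 + 3 − 1 = 3.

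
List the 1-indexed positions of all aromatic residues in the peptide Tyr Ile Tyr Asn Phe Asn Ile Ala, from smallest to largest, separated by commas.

F, W, and Y each carry an aromatic ring on the side chain.
Matching residues: Tyr1, Tyr3, Phe5.

1, 3, 5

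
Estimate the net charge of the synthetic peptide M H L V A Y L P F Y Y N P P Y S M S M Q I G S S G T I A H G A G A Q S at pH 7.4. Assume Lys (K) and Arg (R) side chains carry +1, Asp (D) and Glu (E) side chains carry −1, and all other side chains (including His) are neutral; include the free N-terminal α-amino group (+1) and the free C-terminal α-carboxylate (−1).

Positive (K, R): none → +0.
Negative (D, E): none → −0.
The N-terminus (+1) and C-terminus (−1) cancel.
Net charge = (+0) + (−0) = 0.

0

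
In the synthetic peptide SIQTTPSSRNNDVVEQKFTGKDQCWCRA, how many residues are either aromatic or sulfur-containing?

4

Aromatic: F, W, Y. Sulfur-containing: C, M.
Aromatic residues here: F18, W25 (2).
Sulfur-containing residues here: C24, C26 (2).
The two groups share no amino acid, so total = 2 + 2 = 4.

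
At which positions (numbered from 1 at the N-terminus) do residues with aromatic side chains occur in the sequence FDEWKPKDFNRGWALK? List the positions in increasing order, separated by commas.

1, 4, 9, 13

Phenylalanine (F), tryptophan (W), and tyrosine (Y) have aromatic ring side chains.
Matching residues: F1, W4, F9, W13.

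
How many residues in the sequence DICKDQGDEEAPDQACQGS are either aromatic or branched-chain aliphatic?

1

Aromatic: F, W, Y. Branched-chain aliphatic: I, L, V.
Aromatic residues here: none (0).
Branched-chain aliphatic residues here: I2 (1).
The two groups share no amino acid, so total = 0 + 1 = 1.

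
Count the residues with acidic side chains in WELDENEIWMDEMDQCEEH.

9

The acidic residues are Asp (D) and Glu (E), whose side chains end in a carboxylate group.
Matching residues: E2, D4, E5, E7, D11, E12, D14, E17, E18.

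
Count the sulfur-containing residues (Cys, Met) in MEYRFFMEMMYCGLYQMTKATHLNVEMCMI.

9

Matching residues: M1, M7, M9, M10, C12, M17, M27, C28, M29.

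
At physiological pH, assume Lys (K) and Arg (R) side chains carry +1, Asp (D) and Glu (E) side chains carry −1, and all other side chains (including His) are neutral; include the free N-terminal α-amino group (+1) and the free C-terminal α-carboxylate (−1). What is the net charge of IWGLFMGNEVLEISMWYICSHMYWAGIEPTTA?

-3

Positive (K, R): none → +0.
Negative (D, E): E9, E12, E28 → −3.
The N-terminus (+1) and C-terminus (−1) cancel.
Net charge = (+0) + (−3) = −3.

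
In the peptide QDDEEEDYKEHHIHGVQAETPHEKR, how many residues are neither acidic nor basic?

9

Acidic: D, E. Basic: K, R, H. All other residues are neither.
Matching residues: Q1, Y8, I13, G15, V16, Q17, A18, T20, P21.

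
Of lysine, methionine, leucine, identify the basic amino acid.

Lysine (K), arginine (R), and histidine (H) have basic, nitrogen-containing side chains.
Of the listed options, only lysine belongs to this group.

lysine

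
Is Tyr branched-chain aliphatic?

The BCAAs are Val, Leu, and Ile — aliphatic side chains with a branch point.
Tyrosine is not in this group.

No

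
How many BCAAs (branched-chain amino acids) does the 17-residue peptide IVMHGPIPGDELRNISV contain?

V, L, and I make up the branched-chain aliphatic group.
Matching residues: I1, V2, I7, L12, I15, V17.

6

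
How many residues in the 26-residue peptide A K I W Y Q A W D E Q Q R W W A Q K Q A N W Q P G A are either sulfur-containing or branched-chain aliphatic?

1

Sulfur-containing: C, M. Branched-chain aliphatic: I, L, V.
Sulfur-containing residues here: none (0).
Branched-chain aliphatic residues here: I3 (1).
The two groups share no amino acid, so total = 0 + 1 = 1.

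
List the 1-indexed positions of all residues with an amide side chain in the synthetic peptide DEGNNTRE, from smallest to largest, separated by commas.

Only N (asparagine) and Q (glutamine) carry a side-chain carboxamide.
Matching residues: N4, N5.

4, 5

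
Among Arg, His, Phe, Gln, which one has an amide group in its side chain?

Gln

The amide-side-chain residues are Asn (N) and Gln (Q).
Of the listed options, only Gln belongs to this group.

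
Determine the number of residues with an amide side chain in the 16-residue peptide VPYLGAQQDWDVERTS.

Asparagine (N) and glutamine (Q) have uncharged amide side chains.
Matching residues: Q7, Q8.

2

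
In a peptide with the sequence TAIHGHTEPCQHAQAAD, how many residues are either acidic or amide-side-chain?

4

Acidic: D, E. Amide-side-chain: N, Q.
Acidic residues here: E8, D17 (2).
Amide-side-chain residues here: Q11, Q14 (2).
The two groups share no amino acid, so total = 2 + 2 = 4.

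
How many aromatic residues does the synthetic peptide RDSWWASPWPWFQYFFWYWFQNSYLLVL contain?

Phenylalanine (F), tryptophan (W), and tyrosine (Y) have aromatic ring side chains.
Matching residues: W4, W5, W9, W11, F12, Y14, F15, F16, W17, Y18, W19, F20, Y24.

13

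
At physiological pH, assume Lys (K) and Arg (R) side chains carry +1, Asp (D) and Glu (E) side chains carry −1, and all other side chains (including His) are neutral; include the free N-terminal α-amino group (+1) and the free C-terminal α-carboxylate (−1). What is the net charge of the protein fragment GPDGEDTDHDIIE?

-6

Positive (K, R): none → +0.
Negative (D, E): D3, E5, D6, D8, D10, E13 → −6.
The N-terminus (+1) and C-terminus (−1) cancel.
Net charge = (+0) + (−6) = −6.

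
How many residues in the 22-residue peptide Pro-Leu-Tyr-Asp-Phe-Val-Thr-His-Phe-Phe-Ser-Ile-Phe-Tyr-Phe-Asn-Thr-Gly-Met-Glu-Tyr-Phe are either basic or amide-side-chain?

Basic: H, K, R. Amide-side-chain: N, Q.
Basic residues here: His8 (1).
Amide-side-chain residues here: Asn16 (1).
The two groups share no amino acid, so total = 1 + 1 = 2.

2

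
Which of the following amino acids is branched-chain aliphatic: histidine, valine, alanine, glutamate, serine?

valine

The BCAAs are Val, Leu, and Ile — aliphatic side chains with a branch point.
Of the listed options, only valine belongs to this group.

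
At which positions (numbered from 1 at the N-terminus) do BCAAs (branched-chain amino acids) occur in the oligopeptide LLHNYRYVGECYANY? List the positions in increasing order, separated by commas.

The BCAAs are Val, Leu, and Ile — aliphatic side chains with a branch point.
Matching residues: L1, L2, V8.

1, 2, 8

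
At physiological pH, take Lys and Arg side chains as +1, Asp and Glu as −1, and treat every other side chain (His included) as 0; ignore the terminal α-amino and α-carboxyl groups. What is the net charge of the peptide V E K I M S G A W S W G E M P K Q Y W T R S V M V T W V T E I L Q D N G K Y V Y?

0

Positive (K, R): K3, K16, R21, K37 → +4.
Negative (D, E): E2, E13, E30, D34 → −4.
Net charge = (+4) + (−4) = 0.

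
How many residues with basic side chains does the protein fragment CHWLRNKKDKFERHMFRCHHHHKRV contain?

Lysine (K), arginine (R), and histidine (H) have basic, nitrogen-containing side chains.
Matching residues: H2, R5, K7, K8, K10, R13, H14, R17, H19, H20, H21, H22, K23, R24.

14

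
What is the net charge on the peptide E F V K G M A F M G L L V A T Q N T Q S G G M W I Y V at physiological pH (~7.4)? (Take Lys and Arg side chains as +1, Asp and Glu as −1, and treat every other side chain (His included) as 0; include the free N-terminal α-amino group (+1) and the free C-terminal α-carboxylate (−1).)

0

Positive (K, R): K4 → +1.
Negative (D, E): E1 → −1.
The N-terminus (+1) and C-terminus (−1) cancel.
Net charge = (+1) + (−1) = 0.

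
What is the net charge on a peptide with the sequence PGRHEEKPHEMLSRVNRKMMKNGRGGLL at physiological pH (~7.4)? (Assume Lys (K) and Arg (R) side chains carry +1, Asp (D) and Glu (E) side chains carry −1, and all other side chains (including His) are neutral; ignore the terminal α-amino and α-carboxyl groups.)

+4

Positive (K, R): R3, K7, R14, R17, K18, K21, R24 → +7.
Negative (D, E): E5, E6, E10 → −3.
Net charge = (+7) + (−3) = +4.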